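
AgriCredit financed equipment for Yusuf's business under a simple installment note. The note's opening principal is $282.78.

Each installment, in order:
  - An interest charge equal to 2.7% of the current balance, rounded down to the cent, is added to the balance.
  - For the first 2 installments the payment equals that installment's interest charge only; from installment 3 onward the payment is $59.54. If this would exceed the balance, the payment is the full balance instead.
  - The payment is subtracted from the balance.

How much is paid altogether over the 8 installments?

$322.02

Installment 1: opening $282.78; interest $7.63 → $290.41; payment $7.63; balance $282.78
Installment 2: opening $282.78; interest $7.63 → $290.41; payment $7.63; balance $282.78
Installment 3: opening $282.78; interest $7.63 → $290.41; payment $59.54; balance $230.87
Installment 4: opening $230.87; interest $6.23 → $237.10; payment $59.54; balance $177.56
Installment 5: opening $177.56; interest $4.79 → $182.35; payment $59.54; balance $122.81
Installment 6: opening $122.81; interest $3.31 → $126.12; payment $59.54; balance $66.58
Installment 7: opening $66.58; interest $1.79 → $68.37; payment $59.54; balance $8.83
Installment 8: opening $8.83; interest $0.23 → $9.06; payment $9.06; balance $0.00
Total paid: $322.02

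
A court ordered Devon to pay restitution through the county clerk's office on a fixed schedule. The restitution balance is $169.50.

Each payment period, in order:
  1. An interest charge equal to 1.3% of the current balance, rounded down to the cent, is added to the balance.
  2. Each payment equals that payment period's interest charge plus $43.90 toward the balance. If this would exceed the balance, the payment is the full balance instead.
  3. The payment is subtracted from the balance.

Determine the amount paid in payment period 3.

Payment period 1: opening $169.50; interest $2.20 → $171.70; payment $46.10; balance $125.60
Payment period 2: opening $125.60; interest $1.63 → $127.23; payment $45.53; balance $81.70
Payment period 3: opening $81.70; interest $1.06 → $82.76; payment $44.96; balance $37.80

$44.96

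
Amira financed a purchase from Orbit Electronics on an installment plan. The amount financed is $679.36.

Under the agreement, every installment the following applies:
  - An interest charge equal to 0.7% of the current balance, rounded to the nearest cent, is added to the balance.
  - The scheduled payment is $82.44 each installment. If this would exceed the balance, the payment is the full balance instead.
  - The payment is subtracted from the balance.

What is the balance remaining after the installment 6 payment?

$205.02

Installment 1: opening $679.36; interest $4.76 → $684.12; payment $82.44; balance $601.68
Installment 2: opening $601.68; interest $4.21 → $605.89; payment $82.44; balance $523.45
Installment 3: opening $523.45; interest $3.66 → $527.11; payment $82.44; balance $444.67
Installment 4: opening $444.67; interest $3.11 → $447.78; payment $82.44; balance $365.34
Installment 5: opening $365.34; interest $2.56 → $367.90; payment $82.44; balance $285.46
Installment 6: opening $285.46; interest $2.00 → $287.46; payment $82.44; balance $205.02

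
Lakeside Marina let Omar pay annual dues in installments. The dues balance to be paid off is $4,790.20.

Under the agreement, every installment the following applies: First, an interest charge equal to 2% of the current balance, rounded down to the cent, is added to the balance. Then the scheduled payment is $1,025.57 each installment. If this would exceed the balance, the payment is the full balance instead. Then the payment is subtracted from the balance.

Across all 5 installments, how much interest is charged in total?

$289.29

Installment 1: $4,790.20 +$95.80 interest = $4,886.00; pay $1,025.57 → $3,860.43
Installment 2: $3,860.43 +$77.20 interest = $3,937.63; pay $1,025.57 → $2,912.06
Installment 3: $2,912.06 +$58.24 interest = $2,970.30; pay $1,025.57 → $1,944.73
Installment 4: $1,944.73 +$38.89 interest = $1,983.62; pay $1,025.57 → $958.05
Installment 5: $958.05 +$19.16 interest = $977.21; pay $977.21 → $0.00
Total interest: $95.80 + $77.20 + $58.24 + $38.89 + $19.16 = $289.29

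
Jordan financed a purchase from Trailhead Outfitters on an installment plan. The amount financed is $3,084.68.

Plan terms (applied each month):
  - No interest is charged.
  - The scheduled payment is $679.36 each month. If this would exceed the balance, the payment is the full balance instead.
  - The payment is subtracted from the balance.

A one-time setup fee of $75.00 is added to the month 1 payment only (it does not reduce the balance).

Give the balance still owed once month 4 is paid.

$367.24

# | Opening | Payment | Fee | End bal
1 | $3,084.68 | $679.36 | $75.00 | $2,405.32
2 | $2,405.32 | $679.36 | — | $1,725.96
3 | $1,725.96 | $679.36 | — | $1,046.60
4 | $1,046.60 | $679.36 | — | $367.24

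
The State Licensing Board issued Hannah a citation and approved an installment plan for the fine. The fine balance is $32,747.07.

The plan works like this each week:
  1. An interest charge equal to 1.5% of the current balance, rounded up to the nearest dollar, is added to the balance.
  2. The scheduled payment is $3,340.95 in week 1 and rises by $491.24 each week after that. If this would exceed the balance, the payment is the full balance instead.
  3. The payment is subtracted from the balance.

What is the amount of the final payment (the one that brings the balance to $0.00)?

$1,324.38

Week 1: opening $32,747.07; interest $492.00 → $33,239.07; payment $3,340.95; balance $29,898.12
Week 2: opening $29,898.12; interest $449.00 → $30,347.12; payment $3,832.19; balance $26,514.93
Week 3: opening $26,514.93; interest $398.00 → $26,912.93; payment $4,323.43; balance $22,589.50
Week 4: opening $22,589.50; interest $339.00 → $22,928.50; payment $4,814.67; balance $18,113.83
Week 5: opening $18,113.83; interest $272.00 → $18,385.83; payment $5,305.91; balance $13,079.92
Week 6: opening $13,079.92; interest $197.00 → $13,276.92; payment $5,797.15; balance $7,479.77
Week 7: opening $7,479.77; interest $113.00 → $7,592.77; payment $6,288.39; balance $1,304.38
Week 8: opening $1,304.38; interest $20.00 → $1,324.38; payment $1,324.38; balance $0.00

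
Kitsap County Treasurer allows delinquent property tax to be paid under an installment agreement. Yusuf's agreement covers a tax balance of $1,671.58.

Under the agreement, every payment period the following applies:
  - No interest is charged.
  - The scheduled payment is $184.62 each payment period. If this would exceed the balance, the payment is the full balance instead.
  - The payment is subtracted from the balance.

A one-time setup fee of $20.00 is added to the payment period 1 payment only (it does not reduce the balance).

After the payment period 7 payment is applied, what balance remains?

$379.24

Payment period 1: $1,671.58 − $184.62 (+ $20.00 fee) → $1,486.96
Payment period 2: $1,486.96 − $184.62 → $1,302.34
Payment period 3: $1,302.34 − $184.62 → $1,117.72
Payment period 4: $1,117.72 − $184.62 → $933.10
Payment period 5: $933.10 − $184.62 → $748.48
Payment period 6: $748.48 − $184.62 → $563.86
Payment period 7: $563.86 − $184.62 → $379.24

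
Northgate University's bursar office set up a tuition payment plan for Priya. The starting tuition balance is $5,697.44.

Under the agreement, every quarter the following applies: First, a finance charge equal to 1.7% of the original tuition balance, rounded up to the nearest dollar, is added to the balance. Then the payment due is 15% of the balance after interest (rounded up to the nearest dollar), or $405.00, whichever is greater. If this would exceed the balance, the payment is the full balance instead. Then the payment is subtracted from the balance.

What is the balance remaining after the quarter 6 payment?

Quarter 1: opening $5,697.44; interest $97.00 → $5,794.44; payment $870.00; balance $4,924.44
Quarter 2: opening $4,924.44; interest $97.00 → $5,021.44; payment $754.00; balance $4,267.44
Quarter 3: opening $4,267.44; interest $97.00 → $4,364.44; payment $655.00; balance $3,709.44
Quarter 4: opening $3,709.44; interest $97.00 → $3,806.44; payment $571.00; balance $3,235.44
Quarter 5: opening $3,235.44; interest $97.00 → $3,332.44; payment $500.00; balance $2,832.44
Quarter 6: opening $2,832.44; interest $97.00 → $2,929.44; payment $440.00; balance $2,489.44

$2,489.44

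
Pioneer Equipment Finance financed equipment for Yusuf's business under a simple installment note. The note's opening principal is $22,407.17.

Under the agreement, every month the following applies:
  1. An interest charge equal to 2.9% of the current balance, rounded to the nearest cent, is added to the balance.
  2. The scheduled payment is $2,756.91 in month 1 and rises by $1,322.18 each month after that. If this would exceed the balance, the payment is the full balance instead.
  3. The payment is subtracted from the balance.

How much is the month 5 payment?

$5,677.43

# | Opening | Interest | Payment | End bal
1 | $22,407.17 | $649.81 | $2,756.91 | $20,300.07
2 | $20,300.07 | $588.70 | $4,079.09 | $16,809.68
3 | $16,809.68 | $487.48 | $5,401.27 | $11,895.89
4 | $11,895.89 | $344.98 | $6,723.45 | $5,517.42
5 | $5,517.42 | $160.01 | $5,677.43 | $0.00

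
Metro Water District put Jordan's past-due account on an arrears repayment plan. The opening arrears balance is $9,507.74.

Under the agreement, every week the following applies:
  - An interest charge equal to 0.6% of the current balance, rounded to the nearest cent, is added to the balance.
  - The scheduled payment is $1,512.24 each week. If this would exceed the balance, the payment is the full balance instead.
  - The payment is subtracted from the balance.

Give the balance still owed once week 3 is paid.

Week 1: $9,507.74 +$57.05 interest = $9,564.79; pay $1,512.24 → $8,052.55
Week 2: $8,052.55 +$48.32 interest = $8,100.87; pay $1,512.24 → $6,588.63
Week 3: $6,588.63 +$39.53 interest = $6,628.16; pay $1,512.24 → $5,115.92

$5,115.92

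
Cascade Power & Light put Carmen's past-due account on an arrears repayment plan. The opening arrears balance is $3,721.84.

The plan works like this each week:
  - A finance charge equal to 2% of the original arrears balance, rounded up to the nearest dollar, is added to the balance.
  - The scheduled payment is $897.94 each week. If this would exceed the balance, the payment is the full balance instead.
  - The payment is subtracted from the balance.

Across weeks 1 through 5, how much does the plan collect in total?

$4,096.84

Week 1: opening $3,721.84; interest $75.00 → $3,796.84; payment $897.94; balance $2,898.90
Week 2: opening $2,898.90; interest $75.00 → $2,973.90; payment $897.94; balance $2,075.96
Week 3: opening $2,075.96; interest $75.00 → $2,150.96; payment $897.94; balance $1,253.02
Week 4: opening $1,253.02; interest $75.00 → $1,328.02; payment $897.94; balance $430.08
Week 5: opening $430.08; interest $75.00 → $505.08; payment $505.08; balance $0.00
Total paid: $4,096.84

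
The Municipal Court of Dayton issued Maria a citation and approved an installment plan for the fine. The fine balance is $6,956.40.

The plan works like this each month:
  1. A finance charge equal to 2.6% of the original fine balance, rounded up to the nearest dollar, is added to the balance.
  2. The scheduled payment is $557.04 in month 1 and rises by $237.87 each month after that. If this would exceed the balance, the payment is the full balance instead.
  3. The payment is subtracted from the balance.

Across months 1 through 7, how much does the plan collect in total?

Month 1: $6,956.40 +$181.00 interest = $7,137.40; pay $557.04 → $6,580.36
Month 2: $6,580.36 +$181.00 interest = $6,761.36; pay $794.91 → $5,966.45
Month 3: $5,966.45 +$181.00 interest = $6,147.45; pay $1,032.78 → $5,114.67
Month 4: $5,114.67 +$181.00 interest = $5,295.67; pay $1,270.65 → $4,025.02
Month 5: $4,025.02 +$181.00 interest = $4,206.02; pay $1,508.52 → $2,697.50
Month 6: $2,697.50 +$181.00 interest = $2,878.50; pay $1,746.39 → $1,132.11
Month 7: $1,132.11 +$181.00 interest = $1,313.11; pay $1,313.11 → $0.00
Total paid: $8,223.40

$8,223.40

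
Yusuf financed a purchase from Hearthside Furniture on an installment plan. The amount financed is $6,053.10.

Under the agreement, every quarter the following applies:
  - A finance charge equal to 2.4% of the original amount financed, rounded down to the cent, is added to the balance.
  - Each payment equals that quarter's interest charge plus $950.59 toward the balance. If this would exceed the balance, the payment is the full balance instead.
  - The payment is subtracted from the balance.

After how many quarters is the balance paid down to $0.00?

Quarter 1: opening $6,053.10; interest $145.27 → $6,198.37; payment $1,095.86; balance $5,102.51
Quarter 2: opening $5,102.51; interest $145.27 → $5,247.78; payment $1,095.86; balance $4,151.92
Quarter 3: opening $4,151.92; interest $145.27 → $4,297.19; payment $1,095.86; balance $3,201.33
Quarter 4: opening $3,201.33; interest $145.27 → $3,346.60; payment $1,095.86; balance $2,250.74
Quarter 5: opening $2,250.74; interest $145.27 → $2,396.01; payment $1,095.86; balance $1,300.15
Quarter 6: opening $1,300.15; interest $145.27 → $1,445.42; payment $1,095.86; balance $349.56
Quarter 7: opening $349.56; interest $145.27 → $494.83; payment $494.83; balance $0.00
Balance reaches $0.00 in quarter 7.

7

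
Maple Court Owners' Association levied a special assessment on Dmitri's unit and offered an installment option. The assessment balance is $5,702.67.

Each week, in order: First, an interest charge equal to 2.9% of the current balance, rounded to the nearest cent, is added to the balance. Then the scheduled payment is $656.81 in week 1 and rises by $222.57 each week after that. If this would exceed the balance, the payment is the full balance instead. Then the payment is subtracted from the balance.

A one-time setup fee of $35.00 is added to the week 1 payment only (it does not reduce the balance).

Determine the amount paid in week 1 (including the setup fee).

$691.81

Week 1: $5,702.67 +$165.38 interest = $5,868.05; pay $656.81 (+ $35.00 fee) → $5,211.24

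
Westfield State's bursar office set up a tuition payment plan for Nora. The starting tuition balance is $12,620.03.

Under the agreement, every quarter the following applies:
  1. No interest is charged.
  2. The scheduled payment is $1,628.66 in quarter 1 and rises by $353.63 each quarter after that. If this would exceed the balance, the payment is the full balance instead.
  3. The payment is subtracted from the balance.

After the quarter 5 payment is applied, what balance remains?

$940.43

Quarter 1: $12,620.03 − $1,628.66 → $10,991.37
Quarter 2: $10,991.37 − $1,982.29 → $9,009.08
Quarter 3: $9,009.08 − $2,335.92 → $6,673.16
Quarter 4: $6,673.16 − $2,689.55 → $3,983.61
Quarter 5: $3,983.61 − $3,043.18 → $940.43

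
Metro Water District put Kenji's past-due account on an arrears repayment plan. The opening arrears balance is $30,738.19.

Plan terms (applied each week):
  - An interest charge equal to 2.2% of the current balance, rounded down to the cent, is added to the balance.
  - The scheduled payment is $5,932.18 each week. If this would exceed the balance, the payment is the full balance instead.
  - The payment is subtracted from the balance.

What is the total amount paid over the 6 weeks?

$33,009.42

Week 1: opening $30,738.19; interest $676.24 → $31,414.43; payment $5,932.18; balance $25,482.25
Week 2: opening $25,482.25; interest $560.60 → $26,042.85; payment $5,932.18; balance $20,110.67
Week 3: opening $20,110.67; interest $442.43 → $20,553.10; payment $5,932.18; balance $14,620.92
Week 4: opening $14,620.92; interest $321.66 → $14,942.58; payment $5,932.18; balance $9,010.40
Week 5: opening $9,010.40; interest $198.22 → $9,208.62; payment $5,932.18; balance $3,276.44
Week 6: opening $3,276.44; interest $72.08 → $3,348.52; payment $3,348.52; balance $0.00
Total paid: $33,009.42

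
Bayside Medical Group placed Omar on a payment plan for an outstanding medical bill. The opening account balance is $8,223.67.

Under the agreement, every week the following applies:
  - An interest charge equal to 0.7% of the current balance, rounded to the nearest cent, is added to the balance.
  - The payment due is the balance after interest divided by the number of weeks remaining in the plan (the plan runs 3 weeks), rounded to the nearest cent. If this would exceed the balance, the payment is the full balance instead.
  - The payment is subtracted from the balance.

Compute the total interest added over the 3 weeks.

# | Opening | Interest | Payment | End bal
1 | $8,223.67 | $57.57 | $2,760.41 | $5,520.83
2 | $5,520.83 | $38.65 | $2,779.74 | $2,779.74
3 | $2,779.74 | $19.46 | $2,799.20 | $0.00
Total interest: $57.57 + $38.65 + $19.46 = $115.68

$115.68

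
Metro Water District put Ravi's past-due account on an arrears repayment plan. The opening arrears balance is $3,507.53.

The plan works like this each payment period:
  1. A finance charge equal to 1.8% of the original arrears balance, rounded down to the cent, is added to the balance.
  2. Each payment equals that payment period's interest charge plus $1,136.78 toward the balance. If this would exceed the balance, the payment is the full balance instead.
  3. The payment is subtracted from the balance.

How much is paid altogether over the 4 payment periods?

Payment period 1: opening $3,507.53; interest $63.13 → $3,570.66; payment $1,199.91; balance $2,370.75
Payment period 2: opening $2,370.75; interest $63.13 → $2,433.88; payment $1,199.91; balance $1,233.97
Payment period 3: opening $1,233.97; interest $63.13 → $1,297.10; payment $1,199.91; balance $97.19
Payment period 4: opening $97.19; interest $63.13 → $160.32; payment $160.32; balance $0.00
Total paid: $3,760.05

$3,760.05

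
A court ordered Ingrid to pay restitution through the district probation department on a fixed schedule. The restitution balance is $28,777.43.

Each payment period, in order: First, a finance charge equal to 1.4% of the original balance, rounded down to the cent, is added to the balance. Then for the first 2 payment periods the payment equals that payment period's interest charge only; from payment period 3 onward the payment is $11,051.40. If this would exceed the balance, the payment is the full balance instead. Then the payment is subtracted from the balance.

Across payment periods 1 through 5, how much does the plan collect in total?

$30,791.83

# | Opening | Interest | Payment | End bal
1 | $28,777.43 | $402.88 | $402.88 | $28,777.43
2 | $28,777.43 | $402.88 | $402.88 | $28,777.43
3 | $28,777.43 | $402.88 | $11,051.40 | $18,128.91
4 | $18,128.91 | $402.88 | $11,051.40 | $7,480.39
5 | $7,480.39 | $402.88 | $7,883.27 | $0.00
Total paid: $30,791.83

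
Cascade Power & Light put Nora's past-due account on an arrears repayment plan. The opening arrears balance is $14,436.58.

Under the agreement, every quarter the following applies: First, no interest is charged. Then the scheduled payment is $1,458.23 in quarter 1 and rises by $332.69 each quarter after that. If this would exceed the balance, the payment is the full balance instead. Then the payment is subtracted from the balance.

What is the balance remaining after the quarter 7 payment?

$0.00

# | Opening | Payment | End bal
1 | $14,436.58 | $1,458.23 | $12,978.35
2 | $12,978.35 | $1,790.92 | $11,187.43
3 | $11,187.43 | $2,123.61 | $9,063.82
4 | $9,063.82 | $2,456.30 | $6,607.52
5 | $6,607.52 | $2,788.99 | $3,818.53
6 | $3,818.53 | $3,121.68 | $696.85
7 | $696.85 | $696.85 | $0.00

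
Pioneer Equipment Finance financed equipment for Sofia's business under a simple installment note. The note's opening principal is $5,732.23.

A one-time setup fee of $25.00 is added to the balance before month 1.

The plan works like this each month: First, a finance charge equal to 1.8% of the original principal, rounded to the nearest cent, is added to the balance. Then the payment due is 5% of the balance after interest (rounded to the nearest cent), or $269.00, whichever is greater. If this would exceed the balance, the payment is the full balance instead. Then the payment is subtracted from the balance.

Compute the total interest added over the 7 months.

$722.26

Month 1: opening $5,757.23; interest $103.18 → $5,860.41; payment $293.02; balance $5,567.39
Month 2: opening $5,567.39; interest $103.18 → $5,670.57; payment $283.53; balance $5,387.04
Month 3: opening $5,387.04; interest $103.18 → $5,490.22; payment $274.51; balance $5,215.71
Month 4: opening $5,215.71; interest $103.18 → $5,318.89; payment $269.00; balance $5,049.89
Month 5: opening $5,049.89; interest $103.18 → $5,153.07; payment $269.00; balance $4,884.07
Month 6: opening $4,884.07; interest $103.18 → $4,987.25; payment $269.00; balance $4,718.25
Month 7: opening $4,718.25; interest $103.18 → $4,821.43; payment $269.00; balance $4,552.43
Total interest: $103.18 + $103.18 + $103.18 + $103.18 + $103.18 + $103.18 + $103.18 = $722.26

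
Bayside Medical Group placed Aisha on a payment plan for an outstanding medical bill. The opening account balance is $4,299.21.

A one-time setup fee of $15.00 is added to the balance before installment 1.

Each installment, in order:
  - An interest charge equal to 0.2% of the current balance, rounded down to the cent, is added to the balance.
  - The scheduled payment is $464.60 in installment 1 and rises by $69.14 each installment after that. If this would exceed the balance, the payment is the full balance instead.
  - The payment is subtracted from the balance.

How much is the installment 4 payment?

Installment 1: opening $4,314.21; interest $8.62 → $4,322.83; payment $464.60; balance $3,858.23
Installment 2: opening $3,858.23; interest $7.71 → $3,865.94; payment $533.74; balance $3,332.20
Installment 3: opening $3,332.20; interest $6.66 → $3,338.86; payment $602.88; balance $2,735.98
Installment 4: opening $2,735.98; interest $5.47 → $2,741.45; payment $672.02; balance $2,069.43

$672.02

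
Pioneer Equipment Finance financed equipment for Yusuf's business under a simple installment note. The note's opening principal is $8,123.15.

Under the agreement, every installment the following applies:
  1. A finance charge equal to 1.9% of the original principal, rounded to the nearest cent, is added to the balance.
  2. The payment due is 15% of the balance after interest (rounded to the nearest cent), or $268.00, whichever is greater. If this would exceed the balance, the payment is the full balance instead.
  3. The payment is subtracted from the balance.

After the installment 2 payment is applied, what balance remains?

Installment 1: $8,123.15 +$154.34 interest = $8,277.49; pay $1,241.62 → $7,035.87
Installment 2: $7,035.87 +$154.34 interest = $7,190.21; pay $1,078.53 → $6,111.68

$6,111.68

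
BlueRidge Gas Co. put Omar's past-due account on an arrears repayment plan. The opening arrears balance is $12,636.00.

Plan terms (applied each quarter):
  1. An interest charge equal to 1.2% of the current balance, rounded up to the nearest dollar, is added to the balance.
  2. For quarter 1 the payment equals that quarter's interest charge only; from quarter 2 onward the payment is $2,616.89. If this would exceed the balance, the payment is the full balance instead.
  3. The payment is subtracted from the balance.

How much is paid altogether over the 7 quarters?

$13,251.00

# | Opening | Interest | Payment | End bal
1 | $12,636.00 | $152.00 | $152.00 | $12,636.00
2 | $12,636.00 | $152.00 | $2,616.89 | $10,171.11
3 | $10,171.11 | $123.00 | $2,616.89 | $7,677.22
4 | $7,677.22 | $93.00 | $2,616.89 | $5,153.33
5 | $5,153.33 | $62.00 | $2,616.89 | $2,598.44
6 | $2,598.44 | $32.00 | $2,616.89 | $13.55
7 | $13.55 | $1.00 | $14.55 | $0.00
Total paid: $13,251.00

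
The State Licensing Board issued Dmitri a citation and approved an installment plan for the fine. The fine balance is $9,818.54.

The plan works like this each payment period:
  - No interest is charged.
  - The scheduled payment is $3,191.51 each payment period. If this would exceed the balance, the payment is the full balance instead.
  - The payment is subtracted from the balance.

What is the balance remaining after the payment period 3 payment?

Payment period 1: opening $9,818.54; payment $3,191.51; balance $6,627.03
Payment period 2: opening $6,627.03; payment $3,191.51; balance $3,435.52
Payment period 3: opening $3,435.52; payment $3,191.51; balance $244.01

$244.01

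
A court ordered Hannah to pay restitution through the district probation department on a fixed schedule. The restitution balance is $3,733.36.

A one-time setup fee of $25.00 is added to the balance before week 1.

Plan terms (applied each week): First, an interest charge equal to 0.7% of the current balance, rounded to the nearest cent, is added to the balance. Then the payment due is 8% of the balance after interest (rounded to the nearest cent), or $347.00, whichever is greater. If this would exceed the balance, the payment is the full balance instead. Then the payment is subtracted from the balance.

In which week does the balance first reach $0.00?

Week 1: opening $3,758.36; interest $26.31 → $3,784.67; payment $347.00; balance $3,437.67
Week 2: opening $3,437.67; interest $24.06 → $3,461.73; payment $347.00; balance $3,114.73
Week 3: opening $3,114.73; interest $21.80 → $3,136.53; payment $347.00; balance $2,789.53
Week 4: opening $2,789.53; interest $19.53 → $2,809.06; payment $347.00; balance $2,462.06
Week 5: opening $2,462.06; interest $17.23 → $2,479.29; payment $347.00; balance $2,132.29
Week 6: opening $2,132.29; interest $14.93 → $2,147.22; payment $347.00; balance $1,800.22
Week 7: opening $1,800.22; interest $12.60 → $1,812.82; payment $347.00; balance $1,465.82
Week 8: opening $1,465.82; interest $10.26 → $1,476.08; payment $347.00; balance $1,129.08
Week 9: opening $1,129.08; interest $7.90 → $1,136.98; payment $347.00; balance $789.98
Week 10: opening $789.98; interest $5.53 → $795.51; payment $347.00; balance $448.51
Week 11: opening $448.51; interest $3.14 → $451.65; payment $347.00; balance $104.65
Week 12: opening $104.65; interest $0.73 → $105.38; payment $105.38; balance $0.00
Balance reaches $0.00 in week 12.

12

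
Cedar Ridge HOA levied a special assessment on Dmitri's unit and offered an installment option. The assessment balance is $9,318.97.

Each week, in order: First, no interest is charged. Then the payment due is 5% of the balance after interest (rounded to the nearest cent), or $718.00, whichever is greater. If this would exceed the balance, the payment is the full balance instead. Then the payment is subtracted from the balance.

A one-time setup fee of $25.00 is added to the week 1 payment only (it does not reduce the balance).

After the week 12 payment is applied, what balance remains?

$702.97

Week 1: opening $9,318.97; payment $718.00 (+ $25.00 fee); balance $8,600.97
Week 2: opening $8,600.97; payment $718.00; balance $7,882.97
Week 3: opening $7,882.97; payment $718.00; balance $7,164.97
Week 4: opening $7,164.97; payment $718.00; balance $6,446.97
Week 5: opening $6,446.97; payment $718.00; balance $5,728.97
Week 6: opening $5,728.97; payment $718.00; balance $5,010.97
Week 7: opening $5,010.97; payment $718.00; balance $4,292.97
Week 8: opening $4,292.97; payment $718.00; balance $3,574.97
Week 9: opening $3,574.97; payment $718.00; balance $2,856.97
Week 10: opening $2,856.97; payment $718.00; balance $2,138.97
Week 11: opening $2,138.97; payment $718.00; balance $1,420.97
Week 12: opening $1,420.97; payment $718.00; balance $702.97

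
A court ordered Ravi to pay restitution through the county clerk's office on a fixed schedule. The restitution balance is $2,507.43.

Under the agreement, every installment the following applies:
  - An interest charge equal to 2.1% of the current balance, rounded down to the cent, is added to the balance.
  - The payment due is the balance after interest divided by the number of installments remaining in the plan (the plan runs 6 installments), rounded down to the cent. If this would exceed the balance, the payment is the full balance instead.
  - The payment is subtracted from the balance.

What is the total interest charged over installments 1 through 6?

$190.86

# | Opening | Interest | Payment | End bal
1 | $2,507.43 | $52.65 | $426.68 | $2,133.40
2 | $2,133.40 | $44.80 | $435.64 | $1,742.56
3 | $1,742.56 | $36.59 | $444.78 | $1,334.37
4 | $1,334.37 | $28.02 | $454.13 | $908.26
5 | $908.26 | $19.07 | $463.66 | $463.67
6 | $463.67 | $9.73 | $473.40 | $0.00
Total interest: $52.65 + $44.80 + $36.59 + $28.02 + $19.07 + $9.73 = $190.86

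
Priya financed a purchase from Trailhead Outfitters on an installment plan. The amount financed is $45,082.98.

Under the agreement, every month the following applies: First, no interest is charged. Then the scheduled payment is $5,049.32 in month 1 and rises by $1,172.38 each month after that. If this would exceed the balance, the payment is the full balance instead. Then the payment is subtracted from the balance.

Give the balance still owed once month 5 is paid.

Month 1: opening $45,082.98; payment $5,049.32; balance $40,033.66
Month 2: opening $40,033.66; payment $6,221.70; balance $33,811.96
Month 3: opening $33,811.96; payment $7,394.08; balance $26,417.88
Month 4: opening $26,417.88; payment $8,566.46; balance $17,851.42
Month 5: opening $17,851.42; payment $9,738.84; balance $8,112.58

$8,112.58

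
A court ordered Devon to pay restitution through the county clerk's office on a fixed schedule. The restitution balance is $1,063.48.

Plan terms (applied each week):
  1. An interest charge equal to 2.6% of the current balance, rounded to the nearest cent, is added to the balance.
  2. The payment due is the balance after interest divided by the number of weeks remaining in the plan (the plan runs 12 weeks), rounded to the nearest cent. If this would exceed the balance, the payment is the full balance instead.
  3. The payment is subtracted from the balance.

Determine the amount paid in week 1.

$90.93

# | Opening | Interest | Payment | End bal
1 | $1,063.48 | $27.65 | $90.93 | $1,000.20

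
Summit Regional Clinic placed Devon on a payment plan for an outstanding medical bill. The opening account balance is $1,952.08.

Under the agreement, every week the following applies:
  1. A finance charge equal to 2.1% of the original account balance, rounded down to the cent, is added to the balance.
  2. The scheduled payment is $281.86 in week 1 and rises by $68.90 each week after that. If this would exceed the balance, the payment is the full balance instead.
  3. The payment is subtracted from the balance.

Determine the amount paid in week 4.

Week 1: opening $1,952.08; interest $40.99 → $1,993.07; payment $281.86; balance $1,711.21
Week 2: opening $1,711.21; interest $40.99 → $1,752.20; payment $350.76; balance $1,401.44
Week 3: opening $1,401.44; interest $40.99 → $1,442.43; payment $419.66; balance $1,022.77
Week 4: opening $1,022.77; interest $40.99 → $1,063.76; payment $488.56; balance $575.20

$488.56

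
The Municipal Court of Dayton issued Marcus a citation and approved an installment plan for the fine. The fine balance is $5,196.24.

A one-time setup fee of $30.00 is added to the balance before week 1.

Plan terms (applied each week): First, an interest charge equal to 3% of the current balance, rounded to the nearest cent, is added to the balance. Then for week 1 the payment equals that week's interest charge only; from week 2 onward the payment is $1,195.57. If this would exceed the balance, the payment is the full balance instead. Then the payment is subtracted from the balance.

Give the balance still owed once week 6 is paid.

$0.00

Week 1: $5,226.24 +$156.79 interest = $5,383.03; pay $156.79 → $5,226.24
Week 2: $5,226.24 +$156.79 interest = $5,383.03; pay $1,195.57 → $4,187.46
Week 3: $4,187.46 +$125.62 interest = $4,313.08; pay $1,195.57 → $3,117.51
Week 4: $3,117.51 +$93.53 interest = $3,211.04; pay $1,195.57 → $2,015.47
Week 5: $2,015.47 +$60.46 interest = $2,075.93; pay $1,195.57 → $880.36
Week 6: $880.36 +$26.41 interest = $906.77; pay $906.77 → $0.00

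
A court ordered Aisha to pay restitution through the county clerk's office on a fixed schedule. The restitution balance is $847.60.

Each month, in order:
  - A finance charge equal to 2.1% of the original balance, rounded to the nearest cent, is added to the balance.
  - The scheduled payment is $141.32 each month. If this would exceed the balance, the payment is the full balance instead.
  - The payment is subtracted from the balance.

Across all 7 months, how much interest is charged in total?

Month 1: opening $847.60; interest $17.80 → $865.40; payment $141.32; balance $724.08
Month 2: opening $724.08; interest $17.80 → $741.88; payment $141.32; balance $600.56
Month 3: opening $600.56; interest $17.80 → $618.36; payment $141.32; balance $477.04
Month 4: opening $477.04; interest $17.80 → $494.84; payment $141.32; balance $353.52
Month 5: opening $353.52; interest $17.80 → $371.32; payment $141.32; balance $230.00
Month 6: opening $230.00; interest $17.80 → $247.80; payment $141.32; balance $106.48
Month 7: opening $106.48; interest $17.80 → $124.28; payment $124.28; balance $0.00
Total interest: $17.80 + $17.80 + $17.80 + $17.80 + $17.80 + $17.80 + $17.80 = $124.60

$124.60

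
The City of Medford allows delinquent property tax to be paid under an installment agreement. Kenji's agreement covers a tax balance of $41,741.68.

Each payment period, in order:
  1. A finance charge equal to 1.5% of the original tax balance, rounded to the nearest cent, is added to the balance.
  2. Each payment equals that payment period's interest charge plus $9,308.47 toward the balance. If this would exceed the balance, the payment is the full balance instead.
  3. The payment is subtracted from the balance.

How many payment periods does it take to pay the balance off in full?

Payment period 1: $41,741.68 +$626.13 interest = $42,367.81; pay $9,934.60 → $32,433.21
Payment period 2: $32,433.21 +$626.13 interest = $33,059.34; pay $9,934.60 → $23,124.74
Payment period 3: $23,124.74 +$626.13 interest = $23,750.87; pay $9,934.60 → $13,816.27
Payment period 4: $13,816.27 +$626.13 interest = $14,442.40; pay $9,934.60 → $4,507.80
Payment period 5: $4,507.80 +$626.13 interest = $5,133.93; pay $5,133.93 → $0.00
Balance reaches $0.00 in payment period 5.

5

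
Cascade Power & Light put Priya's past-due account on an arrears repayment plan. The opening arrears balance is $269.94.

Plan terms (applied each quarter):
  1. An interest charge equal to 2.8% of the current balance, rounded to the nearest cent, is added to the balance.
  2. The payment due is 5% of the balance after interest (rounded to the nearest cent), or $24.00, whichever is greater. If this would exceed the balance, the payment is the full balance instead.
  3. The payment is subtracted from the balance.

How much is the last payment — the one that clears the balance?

$16.79

Quarter 1: $269.94 +$7.56 interest = $277.50; pay $24.00 → $253.50
Quarter 2: $253.50 +$7.10 interest = $260.60; pay $24.00 → $236.60
Quarter 3: $236.60 +$6.62 interest = $243.22; pay $24.00 → $219.22
Quarter 4: $219.22 +$6.14 interest = $225.36; pay $24.00 → $201.36
Quarter 5: $201.36 +$5.64 interest = $207.00; pay $24.00 → $183.00
Quarter 6: $183.00 +$5.12 interest = $188.12; pay $24.00 → $164.12
Quarter 7: $164.12 +$4.60 interest = $168.72; pay $24.00 → $144.72
Quarter 8: $144.72 +$4.05 interest = $148.77; pay $24.00 → $124.77
Quarter 9: $124.77 +$3.49 interest = $128.26; pay $24.00 → $104.26
Quarter 10: $104.26 +$2.92 interest = $107.18; pay $24.00 → $83.18
Quarter 11: $83.18 +$2.33 interest = $85.51; pay $24.00 → $61.51
Quarter 12: $61.51 +$1.72 interest = $63.23; pay $24.00 → $39.23
Quarter 13: $39.23 +$1.10 interest = $40.33; pay $24.00 → $16.33
Quarter 14: $16.33 +$0.46 interest = $16.79; pay $16.79 → $0.00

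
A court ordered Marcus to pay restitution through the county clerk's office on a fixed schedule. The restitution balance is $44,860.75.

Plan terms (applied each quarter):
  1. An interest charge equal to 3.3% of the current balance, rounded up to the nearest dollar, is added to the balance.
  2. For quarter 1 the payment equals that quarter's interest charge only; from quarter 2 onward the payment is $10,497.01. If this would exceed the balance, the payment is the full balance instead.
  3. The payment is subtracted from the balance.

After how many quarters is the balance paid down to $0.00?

6

Quarter 1: $44,860.75 +$1,481.00 interest = $46,341.75; pay $1,481.00 → $44,860.75
Quarter 2: $44,860.75 +$1,481.00 interest = $46,341.75; pay $10,497.01 → $35,844.74
Quarter 3: $35,844.74 +$1,183.00 interest = $37,027.74; pay $10,497.01 → $26,530.73
Quarter 4: $26,530.73 +$876.00 interest = $27,406.73; pay $10,497.01 → $16,909.72
Quarter 5: $16,909.72 +$559.00 interest = $17,468.72; pay $10,497.01 → $6,971.71
Quarter 6: $6,971.71 +$231.00 interest = $7,202.71; pay $7,202.71 → $0.00
Balance reaches $0.00 in quarter 6.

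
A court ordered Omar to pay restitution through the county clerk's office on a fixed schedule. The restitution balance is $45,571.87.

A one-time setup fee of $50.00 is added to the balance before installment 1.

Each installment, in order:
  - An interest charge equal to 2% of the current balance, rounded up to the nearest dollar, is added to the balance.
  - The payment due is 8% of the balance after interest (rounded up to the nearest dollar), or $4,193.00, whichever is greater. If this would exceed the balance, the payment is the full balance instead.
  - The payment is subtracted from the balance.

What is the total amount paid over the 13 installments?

$51,978.87

Installment 1: opening $45,621.87; interest $913.00 → $46,534.87; payment $4,193.00; balance $42,341.87
Installment 2: opening $42,341.87; interest $847.00 → $43,188.87; payment $4,193.00; balance $38,995.87
Installment 3: opening $38,995.87; interest $780.00 → $39,775.87; payment $4,193.00; balance $35,582.87
Installment 4: opening $35,582.87; interest $712.00 → $36,294.87; payment $4,193.00; balance $32,101.87
Installment 5: opening $32,101.87; interest $643.00 → $32,744.87; payment $4,193.00; balance $28,551.87
Installment 6: opening $28,551.87; interest $572.00 → $29,123.87; payment $4,193.00; balance $24,930.87
Installment 7: opening $24,930.87; interest $499.00 → $25,429.87; payment $4,193.00; balance $21,236.87
Installment 8: opening $21,236.87; interest $425.00 → $21,661.87; payment $4,193.00; balance $17,468.87
Installment 9: opening $17,468.87; interest $350.00 → $17,818.87; payment $4,193.00; balance $13,625.87
Installment 10: opening $13,625.87; interest $273.00 → $13,898.87; payment $4,193.00; balance $9,705.87
Installment 11: opening $9,705.87; interest $195.00 → $9,900.87; payment $4,193.00; balance $5,707.87
Installment 12: opening $5,707.87; interest $115.00 → $5,822.87; payment $4,193.00; balance $1,629.87
Installment 13: opening $1,629.87; interest $33.00 → $1,662.87; payment $1,662.87; balance $0.00
Total paid: $51,978.87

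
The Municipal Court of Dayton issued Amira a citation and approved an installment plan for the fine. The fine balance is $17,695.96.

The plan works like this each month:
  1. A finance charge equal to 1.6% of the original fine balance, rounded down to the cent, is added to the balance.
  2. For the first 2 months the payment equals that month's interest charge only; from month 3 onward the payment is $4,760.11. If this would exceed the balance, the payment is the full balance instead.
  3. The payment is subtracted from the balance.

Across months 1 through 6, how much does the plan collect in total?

Month 1: $17,695.96 +$283.13 interest = $17,979.09; pay $283.13 → $17,695.96
Month 2: $17,695.96 +$283.13 interest = $17,979.09; pay $283.13 → $17,695.96
Month 3: $17,695.96 +$283.13 interest = $17,979.09; pay $4,760.11 → $13,218.98
Month 4: $13,218.98 +$283.13 interest = $13,502.11; pay $4,760.11 → $8,742.00
Month 5: $8,742.00 +$283.13 interest = $9,025.13; pay $4,760.11 → $4,265.02
Month 6: $4,265.02 +$283.13 interest = $4,548.15; pay $4,548.15 → $0.00
Total paid: $19,394.74

$19,394.74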